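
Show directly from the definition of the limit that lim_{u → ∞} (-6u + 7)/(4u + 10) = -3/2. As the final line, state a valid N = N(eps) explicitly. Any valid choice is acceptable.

Suppose eps > 0. We seek N > 0 such that u > N implies |(-6u + 7)/(4u + 10) + 3/2| < eps.
(-6u + 7)/(4u + 10) + 3/2 = (4(-6u + 7) − (-6)(4u + 10)) / (4(4u + 10)) = 88/(4(4u + 10)).
For u > 0 we have 4u + 10 > 4u, so |(-6u + 7)/(4u + 10) + 3/2| = 88/(4(4u + 10)) < 88/(4·4u) = (11/2)/u.
Thus |(-6u + 7)/(4u + 10) + 3/2| < eps whenever u > (11/2)/eps.
Take N = (11/2)/eps. If u > N then |(-6u + 7)/(4u + 10) + 3/2| < (11/2)/u < eps.

N = (11/2)/eps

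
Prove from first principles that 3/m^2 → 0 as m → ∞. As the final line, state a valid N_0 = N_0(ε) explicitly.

Let ε > 0 be given. For m ≥ 1, |3/m^2 − 0| = 3/m^2.
3/m^2 < ε ⇔ m^2 > 3/ε ⇔ m > (3/ε)^{1/2}.
Take N_0 = (3/ε)^{1/2}. Then m > N_0 implies 3/m^2 < ε.

N_0 = (3/ε)^{1/2}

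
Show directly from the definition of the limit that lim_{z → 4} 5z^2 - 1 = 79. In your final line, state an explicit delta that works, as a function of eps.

delta = min(2, eps/50)

Let eps > 0. We want delta > 0 such that 0 < |z − 4| < delta implies |(5z^2 - 1) − 79| < eps.
(5z^2 - 1) − 79 = 5z^2 - 80 = (z − 4)(5z + 20).
So |(5z^2 - 1) − 79| = |z − 4|·|5z + 20|.
Require delta ≤ 2. Then |z − 4| < 2 gives |z| < 6, and by the triangle inequality |5z + 20| ≤ 5·6 + 20 = 50.
Hence |(5z^2 - 1) − 79| ≤ 50|z − 4| < eps provided |z − 4| < eps/50.
Take delta = min(2, eps/50). Then 0 < |z − 4| < delta gives both |z − 4| < 2 and |z − 4| < eps/50, so |(5z^2 - 1) − 79| < eps.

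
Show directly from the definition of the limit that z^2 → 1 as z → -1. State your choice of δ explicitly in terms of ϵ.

Let ϵ > 0 be given. We seek δ > 0 with 0 < |z + 1| < δ ⇒ |z^2 − 1| < ϵ.
Factor: z^2 − 1 = (z + 1)(z - 1), so |z^2 − 1| = |z + 1|·|z - 1|.
Impose δ ≤ 1 so that |z| < 2; then |z - 1| ≤ 3.
Hence |z^2 − 1| ≤ 3|z + 1|, which is < ϵ once |z + 1| < ϵ/3.
Take δ = min(1, ϵ/3). If 0 < |z + 1| < δ then both bounds hold and |z^2 − 1| ≤ 3|z + 1| < 3·(ϵ/3) = ϵ.

δ = min(1, ϵ/3)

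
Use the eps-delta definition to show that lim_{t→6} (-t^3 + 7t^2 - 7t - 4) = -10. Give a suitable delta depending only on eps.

delta = min(1, eps/57)

Fix eps > 0. We want delta > 0 such that 0 < |t − 6| < delta implies |(-t^3 + 7t^2 - 7t - 4) + 10| < eps.
(-t^3 + 7t^2 - 7t - 4) + 10 = -t^3 + 7t^2 - 7t + 6 = (t − 6)(-t^2 + t - 1).
So |(-t^3 + 7t^2 - 7t - 4) + 10| = |t − 6|·|-t^2 + t - 1|.
Assume first that |t − 6| < 1, so |t| < 7. Then |-t^2 + t - 1| ≤ 7^2 + 7 + 1 = 57.
Hence |(-t^3 + 7t^2 - 7t - 4) + 10| ≤ 57|t − 6| < eps provided |t − 6| < eps/57.
Choosing delta = min(1, eps/57) ensures both conditions, hence |(-t^3 + 7t^2 - 7t - 4) + 10| < eps.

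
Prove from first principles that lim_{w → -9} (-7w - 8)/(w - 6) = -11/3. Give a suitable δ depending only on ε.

δ = min(15/2, (9/4)ε)

Fix ε > 0. We want δ > 0 with 0 < |w + 9| < δ ⇒ |(-7w - 8)/(w - 6) + 11/3| < ε.
Combining over a common denominator, (-7w - 8)/(w - 6) + 11/3 = [(-7w - 8)·(-15) − 55·(w - 6)] / [(-15)·(w - 6)] = 50(w + 9) / ((-15)(w - 6)).
So |(-7w - 8)/(w - 6) + 11/3| = 50|w + 9| / (15·|w − 6|).
Restrict δ ≤ 15/2. Then |w + 9| < 15/2 gives |w − 6| = |(w + 9) + (-15)| ≥ 15 − 15/2 = 15/2.
Hence |(-7w - 8)/(w - 6) + 11/3| < 50|w + 9|/(15·(15/2)) = (4/9)|w + 9|, which is < ε once |w + 9| < (9/4)ε.
Take δ = min(15/2, (9/4)ε). Then 0 < |w + 9| < δ forces both bounds, so |(-7w - 8)/(w - 6) + 11/3| < ε.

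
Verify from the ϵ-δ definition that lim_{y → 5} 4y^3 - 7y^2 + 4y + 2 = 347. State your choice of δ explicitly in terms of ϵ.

Let ϵ > 0. We want δ > 0 such that 0 < |y − 5| < δ implies |(4y^3 - 7y^2 + 4y + 2) − 347| < ϵ.
(4y^3 - 7y^2 + 4y + 2) − 347 = 4y^3 - 7y^2 + 4y - 345 = (y − 5)(4y^2 + 13y + 69).
So |(4y^3 - 7y^2 + 4y + 2) − 347| = |y − 5|·|4y^2 + 13y + 69|.
Assume first that |y − 5| < 1, so |y| < 6. Then |4y^2 + 13y + 69| ≤ 4·6^2 + 13·6 + 69 = 291.
Hence |(4y^3 - 7y^2 + 4y + 2) − 347| ≤ 291|y − 5| < ϵ provided |y − 5| < ϵ/291.
Take δ = min(1, ϵ/291). Then 0 < |y − 5| < δ gives both |y − 5| < 1 and |y − 5| < ϵ/291, so |(4y^3 - 7y^2 + 4y + 2) − 347| < ϵ.

δ = min(1, ϵ/291)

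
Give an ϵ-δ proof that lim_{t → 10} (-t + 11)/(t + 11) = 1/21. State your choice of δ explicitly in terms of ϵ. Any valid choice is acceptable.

δ = min(21/2, (441/44)ϵ)

Let ϵ > 0 be given. We want δ > 0 with 0 < |t − 10| < δ ⇒ |(-t + 11)/(t + 11) − (1/21)| < ϵ.
Combining over a common denominator, (-t + 11)/(t + 11) − (1/21) = [(-t + 11)·21 − 1·(t + 11)] / [21·(t + 11)] = -22(t − 10) / (21(t + 11)).
So |(-t + 11)/(t + 11) − (1/21)| = 22|t − 10| / (21·|t + 11|).
Require δ ≤ 21/2, so |t + 11| ≥ |21| − |t − 10| > 21 − 21/2 = 21/2.
Hence |(-t + 11)/(t + 11) − (1/21)| < 22|t − 10|/(21·(21/2)) = (44/441)|t − 10|, which is < ϵ once |t − 10| < (441/44)ϵ.
Take δ = min(21/2, (441/44)ϵ). Then 0 < |t − 10| < δ forces both bounds, so |(-t + 11)/(t + 11) − (1/21)| < ϵ.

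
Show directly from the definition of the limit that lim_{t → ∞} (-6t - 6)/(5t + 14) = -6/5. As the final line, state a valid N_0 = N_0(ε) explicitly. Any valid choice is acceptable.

Fix ε > 0. We seek N_0 > 0 such that t > N_0 implies |(-6t - 6)/(5t + 14) + 6/5| < ε.
(-6t - 6)/(5t + 14) + 6/5 = (5(-6t - 6) − (-6)(5t + 14)) / (5(5t + 14)) = 54/(5(5t + 14)).
For t > 0 we have 5t + 14 > 5t, so |(-6t - 6)/(5t + 14) + 6/5| = 54/(5(5t + 14)) < 54/(5·5t) = (54/25)/t.
Thus |(-6t - 6)/(5t + 14) + 6/5| < ε whenever t > (54/25)/ε.
Take N_0 = (54/25)/ε. If t > N_0 then |(-6t - 6)/(5t + 14) + 6/5| < (54/25)/t < ε.

N_0 = (54/25)/ε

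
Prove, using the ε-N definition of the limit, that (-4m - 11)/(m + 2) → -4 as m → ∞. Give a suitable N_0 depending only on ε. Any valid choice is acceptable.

Let ε > 0 be given. For m ≥ 1, |(-4m - 11)/(m + 2) + 4| = |-3|/((m + 2)) = 3/((m + 2)).
Since m + 2 ≥ m for m ≥ 1, this is ≤ 3/(m) = 3/m.
So |(-4m - 11)/(m + 2) + 4| < ε whenever m > 3/ε.
Take N_0 = 3/ε. If m > N_0 then |(-4m - 11)/(m + 2) + 4| ≤ 3/m < ε.

N_0 = 3/ε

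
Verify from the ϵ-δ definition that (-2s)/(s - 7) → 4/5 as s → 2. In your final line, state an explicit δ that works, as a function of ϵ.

Let ϵ > 0 be given. We want δ > 0 with 0 < |s − 2| < δ ⇒ |(-2s)/(s - 7) − (4/5)| < ϵ.
Combining over a common denominator, (-2s)/(s - 7) − (4/5) = [(-2s)·(-5) − (-4)·(s - 7)] / [(-5)·(s - 7)] = 14(s − 2) / ((-5)(s - 7)).
So |(-2s)/(s - 7) − (4/5)| = 14|s − 2| / (5·|s − 7|).
Restrict δ ≤ 5/2. Then |s − 2| < 5/2 gives |s − 7| = |(s − 2) + (-5)| ≥ 5 − 5/2 = 5/2.
Hence |(-2s)/(s - 7) − (4/5)| < 14|s − 2|/(5·(5/2)) = (28/25)|s − 2|, which is < ϵ once |s − 2| < (25/28)ϵ.
Take δ = min(5/2, (25/28)ϵ). Then 0 < |s − 2| < δ forces both bounds, so |(-2s)/(s - 7) − (4/5)| < ϵ.

δ = min(5/2, (25/28)ϵ)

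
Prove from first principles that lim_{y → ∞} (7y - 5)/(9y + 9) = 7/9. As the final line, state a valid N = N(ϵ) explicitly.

N = (4/3)/ϵ

Fix ϵ > 0. We seek N > 0 such that y > N implies |(7y - 5)/(9y + 9) − (7/9)| < ϵ.
(7y - 5)/(9y + 9) − (7/9) = (9(7y - 5) − 7(9y + 9)) / (9(9y + 9)) = -108/(9(9y + 9)).
For y > 0 we have 9y + 9 > 9y, so |(7y - 5)/(9y + 9) − (7/9)| = 108/(9(9y + 9)) < 108/(9·9y) = (4/3)/y.
Thus |(7y - 5)/(9y + 9) − (7/9)| < ϵ whenever y > (4/3)/ϵ.
Take N = (4/3)/ϵ. If y > N then |(7y - 5)/(9y + 9) − (7/9)| < (4/3)/y < ϵ.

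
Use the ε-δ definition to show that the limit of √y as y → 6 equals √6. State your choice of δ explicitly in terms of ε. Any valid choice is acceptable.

Suppose ε > 0. We want δ > 0 such that 0 < |y − 6| < δ implies |√y − √6| < ε.
Multiplying by the conjugate, |√y − √6| = |y − 6|/(√y + √6).
Restrict δ ≤ 6 so that |y − 6| < 6 forces y > 0, and then √y + √6 > √6.
Hence |√y − √6| < |y − 6|/√6, which is < ε once |y − 6| < √6·ε.
Take δ = min(6, √6·ε). If 0 < |y − 6| < δ then y > 0 and |√y − √6| < |y − 6|/√6 < ε.

δ = min(6, √6·ε)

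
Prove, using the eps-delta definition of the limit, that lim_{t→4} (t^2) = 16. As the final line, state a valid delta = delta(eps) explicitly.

Suppose eps > 0. We seek delta > 0 with 0 < |t − 4| < delta ⇒ |t^2 − 16| < eps.
Factor: t^2 − 16 = (t − 4)(t + 4), so |t^2 − 16| = |t − 4|·|t + 4|.
Restrict delta ≤ 2. Then |t − 4| < 2 gives |t| < 6, so by the triangle inequality |t + 4| ≤ 6 + 4 = 10.
Hence |t^2 − 16| ≤ 10|t − 4|, which is < eps once |t − 4| < eps/10.
Take delta = min(2, eps/10). If 0 < |t − 4| < delta then both bounds hold and |t^2 − 16| ≤ 10|t − 4| < 10·(eps/10) = eps.

delta = min(2, eps/10)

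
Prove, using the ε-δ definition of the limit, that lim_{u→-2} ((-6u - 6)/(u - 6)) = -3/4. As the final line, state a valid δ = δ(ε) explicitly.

δ = min(4, (16/21)ε)

Fix ε > 0. We want δ > 0 with 0 < |u + 2| < δ ⇒ |(-6u - 6)/(u - 6) + 3/4| < ε.
Combining over a common denominator, (-6u - 6)/(u - 6) + 3/4 = [(-6u - 6)·(-8) − 6·(u - 6)] / [(-8)·(u - 6)] = 42(u + 2) / ((-8)(u - 6)).
So |(-6u - 6)/(u - 6) + 3/4| = 42|u + 2| / (8·|u − 6|).
Restrict δ ≤ 4. Then |u + 2| < 4 gives |u − 6| = |(u + 2) + (-8)| ≥ 8 − 4 = 4.
Hence |(-6u - 6)/(u - 6) + 3/4| < 42|u + 2|/(8·4) = (21/16)|u + 2|, which is < ε once |u + 2| < (16/21)ε.
Take δ = min(4, (16/21)ε). Then 0 < |u + 2| < δ forces both bounds, so |(-6u - 6)/(u - 6) + 3/4| < ε.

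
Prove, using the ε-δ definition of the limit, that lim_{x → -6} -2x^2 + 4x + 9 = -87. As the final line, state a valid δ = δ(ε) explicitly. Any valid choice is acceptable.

δ = min(1, ε/30)

Let ε > 0. We want δ > 0 such that 0 < |x + 6| < δ implies |(-2x^2 + 4x + 9) + 87| < ε.
(-2x^2 + 4x + 9) + 87 = -2x^2 + 4x + 96 = (x + 6)(-2x + 16).
So |(-2x^2 + 4x + 9) + 87| = |x + 6|·|-2x + 16|.
Require δ ≤ 1. Then |x + 6| < 1 gives |x| < 7, and by the triangle inequality |-2x + 16| ≤ 2·7 + 16 = 30.
Hence |(-2x^2 + 4x + 9) + 87| ≤ 30|x + 6| < ε provided |x + 6| < ε/30.
Take δ = min(1, ε/30). Then 0 < |x + 6| < δ gives both |x + 6| < 1 and |x + 6| < ε/30, so |(-2x^2 + 4x + 9) + 87| < ε.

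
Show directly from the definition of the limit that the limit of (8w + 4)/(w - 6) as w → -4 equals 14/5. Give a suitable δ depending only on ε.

Let ε > 0. We want δ > 0 with 0 < |w + 4| < δ ⇒ |(8w + 4)/(w - 6) − (14/5)| < ε.
Combining over a common denominator, (8w + 4)/(w - 6) − (14/5) = [(8w + 4)·(-10) − (-28)·(w - 6)] / [(-10)·(w - 6)] = -52(w + 4) / ((-10)(w - 6)).
So |(8w + 4)/(w - 6) − (14/5)| = 52|w + 4| / (10·|w − 6|).
Restrict δ ≤ 5. Then |w + 4| < 5 gives |w − 6| = |(w + 4) + (-10)| ≥ 10 − 5 = 5.
Hence |(8w + 4)/(w - 6) − (14/5)| < 52|w + 4|/(10·5) = (26/25)|w + 4|, which is < ε once |w + 4| < (25/26)ε.
Take δ = min(5, (25/26)ε). Then 0 < |w + 4| < δ forces both bounds, so |(8w + 4)/(w - 6) − (14/5)| < ε.

δ = min(5, (25/26)ε)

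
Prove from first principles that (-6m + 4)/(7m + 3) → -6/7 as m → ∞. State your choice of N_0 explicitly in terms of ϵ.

Fix ϵ > 0. For m ≥ 1, |(-6m + 4)/(7m + 3) + 6/7| = |46|/(7(7m + 3)) = 46/(7(7m + 3)).
Since 7m + 3 ≥ 7m for m ≥ 1, this is ≤ 46/(7·7m) = (46/49)/m.
So |(-6m + 4)/(7m + 3) + 6/7| < ϵ whenever m > (46/49)/ϵ.
Take N_0 = (46/49)/ϵ. If m > N_0 then |(-6m + 4)/(7m + 3) + 6/7| ≤ (46/49)/m < ϵ.

N_0 = (46/49)/ϵ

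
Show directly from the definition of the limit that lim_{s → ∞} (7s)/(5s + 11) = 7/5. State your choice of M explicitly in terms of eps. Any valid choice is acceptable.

M = (77/25)/eps

Suppose eps > 0. We seek M > 0 such that s > M implies |(7s)/(5s + 11) − (7/5)| < eps.
(7s)/(5s + 11) − (7/5) = (5(7s) − 7(5s + 11)) / (5(5s + 11)) = -77/(5(5s + 11)).
For s > 0 we have 5s + 11 > 5s, so |(7s)/(5s + 11) − (7/5)| = 77/(5(5s + 11)) < 77/(5·5s) = (77/25)/s.
Thus |(7s)/(5s + 11) − (7/5)| < eps whenever s > (77/25)/eps.
Take M = (77/25)/eps. If s > M then |(7s)/(5s + 11) − (7/5)| < (77/25)/s < eps.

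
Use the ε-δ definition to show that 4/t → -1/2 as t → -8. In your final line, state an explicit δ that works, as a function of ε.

δ = min(4, 8ε)

Let ε > 0. We seek δ > 0 such that 0 < |t + 8| < δ implies |4/t + 1/2| < ε.
|4/t + 1/2| = 4·|-8 − t|/(8·|t|) = 4|t + 8|/(8|t|).
Require δ ≤ 4 so that |t| > 8 − 4 = 4, hence 8|t| > 32.
Then |4/t + 1/2| < 4|t + 8|/32, which is < ε when |t + 8| < 8ε.
Take δ = min(4, 8ε). Then 0 < |t + 8| < δ gives both |t + 8| < 4 and |t + 8| < 8ε, so |4/t + 1/2| < ε.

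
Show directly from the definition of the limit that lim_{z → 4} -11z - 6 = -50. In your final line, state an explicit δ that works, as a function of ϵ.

δ = ϵ/11

Suppose ϵ > 0. We need δ > 0 so that 0 < |z − 4| < δ implies |(-11z - 6) + 50| < ϵ.
Since (-11z - 6) + 50 = -11(z − 4), we have |(-11z - 6) + 50| = 11|z − 4|.
Thus it suffices that |z − 4| < ϵ/11.
Choosing δ = ϵ/11 gives |(-11z - 6) + 50| = 11|z − 4| < ϵ whenever |z − 4| < δ.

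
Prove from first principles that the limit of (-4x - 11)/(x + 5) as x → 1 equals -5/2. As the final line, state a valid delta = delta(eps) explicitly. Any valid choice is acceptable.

Let eps > 0. We want delta > 0 with 0 < |x − 1| < delta ⇒ |(-4x - 11)/(x + 5) + 5/2| < eps.
Combining over a common denominator, (-4x - 11)/(x + 5) + 5/2 = [(-4x - 11)·6 − (-15)·(x + 5)] / [6·(x + 5)] = -9(x − 1) / (6(x + 5)).
So |(-4x - 11)/(x + 5) + 5/2| = 9|x − 1| / (6·|x + 5|).
Require delta ≤ 3, so |x + 5| ≥ |6| − |x − 1| > 6 − 3 = 3.
Hence |(-4x - 11)/(x + 5) + 5/2| < 9|x − 1|/(6·3) = (1/2)|x − 1|, which is < eps once |x − 1| < 2eps.
Take delta = min(3, 2eps). Then 0 < |x − 1| < delta forces both bounds, so |(-4x - 11)/(x + 5) + 5/2| < eps.

delta = min(3, 2eps)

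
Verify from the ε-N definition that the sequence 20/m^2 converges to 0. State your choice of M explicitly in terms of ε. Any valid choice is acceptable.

M = (20/ε)^{1/2}

Suppose ε > 0. For m ≥ 1, |20/m^2 − 0| = 20/m^2.
20/m^2 < ε ⇔ m^2 > 20/ε ⇔ m > (20/ε)^{1/2}.
Take M = (20/ε)^{1/2}. Then m > M implies 20/m^2 < ε.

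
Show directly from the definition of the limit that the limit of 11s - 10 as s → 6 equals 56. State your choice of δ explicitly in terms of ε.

Fix ε > 0. We need δ > 0 so that 0 < |s − 6| < δ implies |(11s - 10) − 56| < ε.
|(11s - 10) − 56| = |11s - 66| = 11|s − 6|.
So 11|s − 6| < ε exactly when |s − 6| < ε/11.
Take δ = ε/11. If 0 < |s − 6| < δ then |(11s - 10) − 56| = 11|s − 6| < 11·(ε/11) = ε.

δ = ε/11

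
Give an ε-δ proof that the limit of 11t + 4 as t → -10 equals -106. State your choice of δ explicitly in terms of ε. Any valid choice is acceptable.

δ = ε/11

Let ε > 0. We need δ > 0 so that 0 < |t + 10| < δ implies |(11t + 4) + 106| < ε.
Since (11t + 4) + 106 = 11(t + 10), we have |(11t + 4) + 106| = 11|t + 10|.
So 11|t + 10| < ε exactly when |t + 10| < ε/11.
Choosing δ = ε/11 gives |(11t + 4) + 106| = 11|t + 10| < ε whenever |t + 10| < δ.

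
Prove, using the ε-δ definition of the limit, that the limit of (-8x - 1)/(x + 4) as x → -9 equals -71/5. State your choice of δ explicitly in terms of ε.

Fix ε > 0. We want δ > 0 with 0 < |x + 9| < δ ⇒ |(-8x - 1)/(x + 4) + 71/5| < ε.
Combining over a common denominator, (-8x - 1)/(x + 4) + 71/5 = [(-8x - 1)·(-5) − 71·(x + 4)] / [(-5)·(x + 4)] = -31(x + 9) / ((-5)(x + 4)).
So |(-8x - 1)/(x + 4) + 71/5| = 31|x + 9| / (5·|x + 4|).
Require δ ≤ 5/2, so |x + 4| ≥ |-5| − |x + 9| > 5 − 5/2 = 5/2.
Hence |(-8x - 1)/(x + 4) + 71/5| < 31|x + 9|/(5·(5/2)) = (62/25)|x + 9|, which is < ε once |x + 9| < (25/62)ε.
Take δ = min(5/2, (25/62)ε). Then 0 < |x + 9| < δ forces both bounds, so |(-8x - 1)/(x + 4) + 71/5| < ε.

δ = min(5/2, (25/62)ε)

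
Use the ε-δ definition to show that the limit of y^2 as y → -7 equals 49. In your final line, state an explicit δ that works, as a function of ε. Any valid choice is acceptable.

Let ε > 0. We seek δ > 0 with 0 < |y + 7| < δ ⇒ |y^2 − 49| < ε.
Factor: y^2 − 49 = (y + 7)(y - 7), so |y^2 − 49| = |y + 7|·|y - 7|.
Restrict δ ≤ 1. Then |y + 7| < 1 gives |y| < 8, so by the triangle inequality |y - 7| ≤ 8 + 7 = 15.
Hence |y^2 − 49| ≤ 15|y + 7|, which is < ε once |y + 7| < ε/15.
Take δ = min(1, ε/15). If 0 < |y + 7| < δ then both bounds hold and |y^2 − 49| ≤ 15|y + 7| < 15·(ε/15) = ε.

δ = min(1, ε/15)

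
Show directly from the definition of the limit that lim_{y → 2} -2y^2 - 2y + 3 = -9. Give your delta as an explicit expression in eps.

delta = min(1, eps/12)

Let eps > 0 be given. We want delta > 0 such that 0 < |y − 2| < delta implies |(-2y^2 - 2y + 3) + 9| < eps.
(-2y^2 - 2y + 3) + 9 = -2y^2 - 2y + 12 = (y − 2)(-2y - 6).
So |(-2y^2 - 2y + 3) + 9| = |y − 2|·|-2y - 6|.
Require delta ≤ 1. Then |y − 2| < 1 gives |y| < 3, and by the triangle inequality |-2y - 6| ≤ 2·3 + 6 = 12.
Hence |(-2y^2 - 2y + 3) + 9| ≤ 12|y − 2| < eps provided |y − 2| < eps/12.
Take delta = min(1, eps/12). Then 0 < |y − 2| < delta gives both |y − 2| < 1 and |y − 2| < eps/12, so |(-2y^2 - 2y + 3) + 9| < eps.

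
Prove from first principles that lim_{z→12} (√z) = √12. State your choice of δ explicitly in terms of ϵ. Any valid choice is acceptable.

δ = min(12, √12·ϵ)

Fix ϵ > 0. We want δ > 0 such that 0 < |z − 12| < δ implies |√z − √12| < ϵ.
Multiplying by the conjugate, |√z − √12| = |z − 12|/(√z + √12).
Restrict δ ≤ 12 so that |z − 12| < 12 forces z > 0, and then √z + √12 > √12.
Hence |√z − √12| < |z − 12|/√12, which is < ϵ once |z − 12| < √12·ϵ.
Take δ = min(12, √12·ϵ). If 0 < |z − 12| < δ then z > 0 and |√z − √12| < |z − 12|/√12 < ϵ.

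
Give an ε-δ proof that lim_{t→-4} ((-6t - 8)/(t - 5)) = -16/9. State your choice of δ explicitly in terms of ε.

Suppose ε > 0. We want δ > 0 with 0 < |t + 4| < δ ⇒ |(-6t - 8)/(t - 5) + 16/9| < ε.
Combining over a common denominator, (-6t - 8)/(t - 5) + 16/9 = [(-6t - 8)·(-9) − 16·(t - 5)] / [(-9)·(t - 5)] = 38(t + 4) / ((-9)(t - 5)).
So |(-6t - 8)/(t - 5) + 16/9| = 38|t + 4| / (9·|t − 5|).
Restrict δ ≤ 9/2. Then |t + 4| < 9/2 gives |t − 5| = |(t + 4) + (-9)| ≥ 9 − 9/2 = 9/2.
Hence |(-6t - 8)/(t - 5) + 16/9| < 38|t + 4|/(9·(9/2)) = (76/81)|t + 4|, which is < ε once |t + 4| < (81/76)ε.
Take δ = min(9/2, (81/76)ε). Then 0 < |t + 4| < δ forces both bounds, so |(-6t - 8)/(t - 5) + 16/9| < ε.

δ = min(9/2, (81/76)ε)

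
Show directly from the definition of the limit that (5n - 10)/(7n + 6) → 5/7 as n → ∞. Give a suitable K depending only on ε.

Let ε > 0. For n ≥ 1, |(5n - 10)/(7n + 6) − (5/7)| = |-100|/(7(7n + 6)) = 100/(7(7n + 6)).
Since 7n + 6 ≥ 7n for n ≥ 1, this is ≤ 100/(7·7n) = (100/49)/n.
So |(5n - 10)/(7n + 6) − (5/7)| < ε whenever n > (100/49)/ε.
Take K = (100/49)/ε. If n > K then |(5n - 10)/(7n + 6) − (5/7)| ≤ (100/49)/n < ε.

K = (100/49)/ε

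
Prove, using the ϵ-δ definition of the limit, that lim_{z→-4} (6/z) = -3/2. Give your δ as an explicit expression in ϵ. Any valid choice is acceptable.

Suppose ϵ > 0. We seek δ > 0 such that 0 < |z + 4| < δ implies |6/z + 3/2| < ϵ.
|6/z + 3/2| = 6·|-4 − z|/(4·|z|) = 6|z + 4|/(4|z|).
Require δ ≤ 2 so that |z| > 4 − 2 = 2, hence 4|z| > 8.
Then |6/z + 3/2| < 6|z + 4|/8, which is < ϵ when |z + 4| < (4/3)ϵ.
Take δ = min(2, (4/3)ϵ). Then 0 < |z + 4| < δ gives both |z + 4| < 2 and |z + 4| < (4/3)ϵ, so |6/z + 3/2| < ϵ.

δ = min(2, (4/3)ϵ)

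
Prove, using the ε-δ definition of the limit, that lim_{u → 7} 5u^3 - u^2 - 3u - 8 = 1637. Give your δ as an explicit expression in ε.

δ = min(1, ε/827)

Let ε > 0 be given. We want δ > 0 such that 0 < |u − 7| < δ implies |(5u^3 - u^2 - 3u - 8) − 1637| < ε.
(5u^3 - u^2 - 3u - 8) − 1637 = 5u^3 - u^2 - 3u - 1645 = (u − 7)(5u^2 + 34u + 235).
So |(5u^3 - u^2 - 3u - 8) − 1637| = |u − 7|·|5u^2 + 34u + 235|.
Assume first that |u − 7| < 1, so |u| < 8. Then |5u^2 + 34u + 235| ≤ 5·8^2 + 34·8 + 235 = 827.
Hence |(5u^3 - u^2 - 3u - 8) − 1637| ≤ 827|u − 7| < ε provided |u − 7| < ε/827.
Choosing δ = min(1, ε/827) ensures both conditions, hence |(5u^3 - u^2 - 3u - 8) − 1637| < ε.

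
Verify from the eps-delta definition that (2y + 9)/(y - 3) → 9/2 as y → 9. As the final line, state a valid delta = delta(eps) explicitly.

Fix eps > 0. We want delta > 0 with 0 < |y − 9| < delta ⇒ |(2y + 9)/(y - 3) − (9/2)| < eps.
Combining over a common denominator, (2y + 9)/(y - 3) − (9/2) = [(2y + 9)·6 − 27·(y - 3)] / [6·(y - 3)] = -15(y − 9) / (6(y - 3)).
So |(2y + 9)/(y - 3) − (9/2)| = 15|y − 9| / (6·|y − 3|).
Require delta ≤ 3, so |y − 3| ≥ |6| − |y − 9| > 6 − 3 = 3.
Hence |(2y + 9)/(y - 3) − (9/2)| < 15|y − 9|/(6·3) = (5/6)|y − 9|, which is < eps once |y − 9| < (6/5)eps.
Take delta = min(3, (6/5)eps). Then 0 < |y − 9| < delta forces both bounds, so |(2y + 9)/(y - 3) − (9/2)| < eps.

delta = min(3, (6/5)eps)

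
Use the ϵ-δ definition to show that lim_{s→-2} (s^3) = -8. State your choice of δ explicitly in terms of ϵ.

Suppose ϵ > 0. We seek δ > 0 with 0 < |s + 2| < δ ⇒ |s^3 + 8| < ϵ.
Factor: s^3 + 8 = (s + 2)(s^2 - 2s + 4), so |s^3 + 8| = |s + 2|·|s^2 - 2s + 4|.
Restrict δ ≤ 1. Then |s + 2| < 1 gives |s| < 3, so by the triangle inequality |s^2 - 2s + 4| ≤ 3^2 + 2·3 + 4 = 19.
Hence |s^3 + 8| ≤ 19|s + 2|, which is < ϵ once |s + 2| < ϵ/19.
Take δ = min(1, ϵ/19). If 0 < |s + 2| < δ then both bounds hold and |s^3 + 8| ≤ 19|s + 2| < 19·(ϵ/19) = ϵ.

δ = min(1, ϵ/19)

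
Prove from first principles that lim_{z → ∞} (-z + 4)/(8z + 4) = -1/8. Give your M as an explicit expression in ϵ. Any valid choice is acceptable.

M = (9/16)/ϵ

Let ϵ > 0 be given. We seek M > 0 such that z > M implies |(-z + 4)/(8z + 4) + 1/8| < ϵ.
(-z + 4)/(8z + 4) + 1/8 = (8(-z + 4) − (-1)(8z + 4)) / (8(8z + 4)) = 36/(8(8z + 4)).
For z > 0 we have 8z + 4 > 8z, so |(-z + 4)/(8z + 4) + 1/8| = 36/(8(8z + 4)) < 36/(8·8z) = (9/16)/z.
Thus |(-z + 4)/(8z + 4) + 1/8| < ϵ whenever z > (9/16)/ϵ.
Take M = (9/16)/ϵ. If z > M then |(-z + 4)/(8z + 4) + 1/8| < (9/16)/z < ϵ.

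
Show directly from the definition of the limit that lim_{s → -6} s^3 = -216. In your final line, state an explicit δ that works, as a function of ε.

δ = min(1, ε/127)

Fix ε > 0. We seek δ > 0 with 0 < |s + 6| < δ ⇒ |s^3 + 216| < ε.
Factor: s^3 + 216 = (s + 6)(s^2 - 6s + 36), so |s^3 + 216| = |s + 6|·|s^2 - 6s + 36|.
Restrict δ ≤ 1. Then |s + 6| < 1 gives |s| < 7, so by the triangle inequality |s^2 - 6s + 36| ≤ 7^2 + 6·7 + 36 = 127.
Hence |s^3 + 216| ≤ 127|s + 6|, which is < ε once |s + 6| < ε/127.
Take δ = min(1, ε/127). If 0 < |s + 6| < δ then both bounds hold and |s^3 + 216| ≤ 127|s + 6| < 127·(ε/127) = ε.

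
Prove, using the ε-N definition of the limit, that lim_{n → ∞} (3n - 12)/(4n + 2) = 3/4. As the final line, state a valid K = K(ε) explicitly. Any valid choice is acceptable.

Fix ε > 0. For n ≥ 1, |(3n - 12)/(4n + 2) − (3/4)| = |-54|/(4(4n + 2)) = 54/(4(4n + 2)).
Since 4n + 2 ≥ 4n for n ≥ 1, this is ≤ 54/(4·4n) = (27/8)/n.
So |(3n - 12)/(4n + 2) − (3/4)| < ε whenever n > (27/8)/ε.
Take K = (27/8)/ε. If n > K then |(3n - 12)/(4n + 2) − (3/4)| ≤ (27/8)/n < ε.

K = (27/8)/ε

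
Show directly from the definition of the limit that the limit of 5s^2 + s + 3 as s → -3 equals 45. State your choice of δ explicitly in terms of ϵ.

Fix ϵ > 0. We want δ > 0 such that 0 < |s + 3| < δ implies |(5s^2 + s + 3) − 45| < ϵ.
(5s^2 + s + 3) − 45 = 5s^2 + s - 42 = (s + 3)(5s - 14).
So |(5s^2 + s + 3) − 45| = |s + 3|·|5s - 14|.
Require δ ≤ 1. Then |s + 3| < 1 gives |s| < 4, and by the triangle inequality |5s - 14| ≤ 5·4 + 14 = 34.
Hence |(5s^2 + s + 3) − 45| ≤ 34|s + 3| < ϵ provided |s + 3| < ϵ/34.
Take δ = min(1, ϵ/34). Then 0 < |s + 3| < δ gives both |s + 3| < 1 and |s + 3| < ϵ/34, so |(5s^2 + s + 3) − 45| < ϵ.

δ = min(1, ϵ/34)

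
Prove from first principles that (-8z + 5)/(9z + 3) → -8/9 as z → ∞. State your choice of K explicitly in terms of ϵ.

Let ϵ > 0. We seek K > 0 such that z > K implies |(-8z + 5)/(9z + 3) + 8/9| < ϵ.
(-8z + 5)/(9z + 3) + 8/9 = (9(-8z + 5) − (-8)(9z + 3)) / (9(9z + 3)) = 69/(9(9z + 3)).
For z > 0 we have 9z + 3 > 9z, so |(-8z + 5)/(9z + 3) + 8/9| = 69/(9(9z + 3)) < 69/(9·9z) = (23/27)/z.
Thus |(-8z + 5)/(9z + 3) + 8/9| < ϵ whenever z > (23/27)/ϵ.
Take K = (23/27)/ϵ. If z > K then |(-8z + 5)/(9z + 3) + 8/9| < (23/27)/z < ϵ.

K = (23/27)/ϵ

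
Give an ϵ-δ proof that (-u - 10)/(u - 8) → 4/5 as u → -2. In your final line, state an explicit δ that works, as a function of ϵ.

Let ϵ > 0. We want δ > 0 with 0 < |u + 2| < δ ⇒ |(-u - 10)/(u - 8) − (4/5)| < ϵ.
Combining over a common denominator, (-u - 10)/(u - 8) − (4/5) = [(-u - 10)·(-10) − (-8)·(u - 8)] / [(-10)·(u - 8)] = 18(u + 2) / ((-10)(u - 8)).
So |(-u - 10)/(u - 8) − (4/5)| = 18|u + 2| / (10·|u − 8|).
Restrict δ ≤ 5. Then |u + 2| < 5 gives |u − 8| = |(u + 2) + (-10)| ≥ 10 − 5 = 5.
Hence |(-u - 10)/(u - 8) − (4/5)| < 18|u + 2|/(10·5) = (9/25)|u + 2|, which is < ϵ once |u + 2| < (25/9)ϵ.
Take δ = min(5, (25/9)ϵ). Then 0 < |u + 2| < δ forces both bounds, so |(-u - 10)/(u - 8) − (4/5)| < ϵ.

δ = min(5, (25/9)ϵ)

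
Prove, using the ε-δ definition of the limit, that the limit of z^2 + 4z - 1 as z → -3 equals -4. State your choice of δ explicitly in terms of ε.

Let ε > 0 be given. We want δ > 0 such that 0 < |z + 3| < δ implies |(z^2 + 4z - 1) + 4| < ε.
(z^2 + 4z - 1) + 4 = z^2 + 4z + 3 = (z + 3)(z + 1).
So |(z^2 + 4z - 1) + 4| = |z + 3|·|z + 1|.
Require δ ≤ 1. Then |z + 3| < 1 gives |z| < 4, and by the triangle inequality |z + 1| ≤ 4 + 1 = 5.
Hence |(z^2 + 4z - 1) + 4| ≤ 5|z + 3| < ε provided |z + 3| < ε/5.
Choosing δ = min(1, ε/5) ensures both conditions, hence |(z^2 + 4z - 1) + 4| < ε.

δ = min(1, ε/5)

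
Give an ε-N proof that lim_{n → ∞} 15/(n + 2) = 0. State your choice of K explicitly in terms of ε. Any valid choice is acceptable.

Let ε > 0. For n ≥ 1, |15/(n + 2) − 0| = 15/(n + 2) ≤ 15/n.
We need 15/n < ε, i.e. n > 15/ε.
Take K = 15/ε. If n > K then |15/(n + 2)| ≤ 15/n < ε.

K = 15/ε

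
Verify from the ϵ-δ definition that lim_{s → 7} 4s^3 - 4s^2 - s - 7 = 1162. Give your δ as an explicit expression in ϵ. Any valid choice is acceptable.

Let ϵ > 0 be given. We want δ > 0 such that 0 < |s − 7| < δ implies |(4s^3 - 4s^2 - s - 7) − 1162| < ϵ.
(4s^3 - 4s^2 - s - 7) − 1162 = 4s^3 - 4s^2 - s - 1169 = (s − 7)(4s^2 + 24s + 167).
So |(4s^3 - 4s^2 - s - 7) − 1162| = |s − 7|·|4s^2 + 24s + 167|.
Assume first that |s − 7| < 1, so |s| < 8. Then |4s^2 + 24s + 167| ≤ 4·8^2 + 24·8 + 167 = 615.
Hence |(4s^3 - 4s^2 - s - 7) − 1162| ≤ 615|s − 7| < ϵ provided |s − 7| < ϵ/615.
Choosing δ = min(1, ϵ/615) ensures both conditions, hence |(4s^3 - 4s^2 - s - 7) − 1162| < ϵ.

δ = min(1, ϵ/615)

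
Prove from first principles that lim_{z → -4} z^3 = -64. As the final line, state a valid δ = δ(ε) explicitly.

Let ε > 0 be given. We seek δ > 0 with 0 < |z + 4| < δ ⇒ |z^3 + 64| < ε.
Factor: z^3 + 64 = (z + 4)(z^2 - 4z + 16), so |z^3 + 64| = |z + 4|·|z^2 - 4z + 16|.
Impose δ ≤ 1 so that |z| < 5; then |z^2 - 4z + 16| ≤ 61.
Hence |z^3 + 64| ≤ 61|z + 4|, which is < ε once |z + 4| < ε/61.
Take δ = min(1, ε/61). If 0 < |z + 4| < δ then both bounds hold and |z^3 + 64| ≤ 61|z + 4| < 61·(ε/61) = ε.

δ = min(1, ε/61)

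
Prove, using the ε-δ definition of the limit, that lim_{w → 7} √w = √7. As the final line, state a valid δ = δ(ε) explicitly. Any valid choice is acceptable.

Let ε > 0 be given. We want δ > 0 such that 0 < |w − 7| < δ implies |√w − √7| < ε.
Rationalise: √w − √7 = (w − 7)/(√w + √7), so |√w − √7| = |w − 7|/(√w + √7).
Restrict δ ≤ 7 so that |w − 7| < 7 forces w > 0, and then √w + √7 > √7.
Hence |√w − √7| < |w − 7|/√7, which is < ε once |w − 7| < √7·ε.
Take δ = min(7, √7·ε). If 0 < |w − 7| < δ then w > 0 and |√w − √7| < |w − 7|/√7 < ε.

δ = min(7, √7·ε)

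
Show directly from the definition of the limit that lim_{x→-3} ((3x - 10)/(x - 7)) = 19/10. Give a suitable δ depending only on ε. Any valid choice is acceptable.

Fix ε > 0. We want δ > 0 with 0 < |x + 3| < δ ⇒ |(3x - 10)/(x - 7) − (19/10)| < ε.
Combining over a common denominator, (3x - 10)/(x - 7) − (19/10) = [(3x - 10)·(-10) − (-19)·(x - 7)] / [(-10)·(x - 7)] = -11(x + 3) / ((-10)(x - 7)).
So |(3x - 10)/(x - 7) − (19/10)| = 11|x + 3| / (10·|x − 7|).
Restrict δ ≤ 5. Then |x + 3| < 5 gives |x − 7| = |(x + 3) + (-10)| ≥ 10 − 5 = 5.
Hence |(3x - 10)/(x - 7) − (19/10)| < 11|x + 3|/(10·5) = (11/50)|x + 3|, which is < ε once |x + 3| < (50/11)ε.
Take δ = min(5, (50/11)ε). Then 0 < |x + 3| < δ forces both bounds, so |(3x - 10)/(x - 7) − (19/10)| < ε.

δ = min(5, (50/11)ε)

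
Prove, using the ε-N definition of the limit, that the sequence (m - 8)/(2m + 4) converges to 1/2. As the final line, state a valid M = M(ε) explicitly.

M = 5/ε

Suppose ε > 0. For m ≥ 1, |(m - 8)/(2m + 4) − (1/2)| = |-20|/(2(2m + 4)) = 20/(2(2m + 4)).
Since 2m + 4 ≥ 2m for m ≥ 1, this is ≤ 20/(2·2m) = 5/m.
So |(m - 8)/(2m + 4) − (1/2)| < ε whenever m > 5/ε.
Take M = 5/ε. If m > M then |(m - 8)/(2m + 4) − (1/2)| ≤ 5/m < ε.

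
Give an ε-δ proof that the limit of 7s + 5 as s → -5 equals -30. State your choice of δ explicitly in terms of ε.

Let ε > 0 be given. We need δ > 0 so that 0 < |s + 5| < δ implies |(7s + 5) + 30| < ε.
|(7s + 5) + 30| = |7s + 35| = 7|s + 5|.
So 7|s + 5| < ε exactly when |s + 5| < ε/7.
Take δ = ε/7. If 0 < |s + 5| < δ then |(7s + 5) + 30| = 7|s + 5| < 7·(ε/7) = ε.

δ = ε/7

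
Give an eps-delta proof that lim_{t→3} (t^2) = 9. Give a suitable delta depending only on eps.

Let eps > 0. We seek delta > 0 with 0 < |t − 3| < delta ⇒ |t^2 − 9| < eps.
Factor: t^2 − 9 = (t − 3)(t + 3), so |t^2 − 9| = |t − 3|·|t + 3|.
Impose delta ≤ 1 so that |t| < 4; then |t + 3| ≤ 7.
Hence |t^2 − 9| ≤ 7|t − 3|, which is < eps once |t − 3| < eps/7.
Take delta = min(1, eps/7). If 0 < |t − 3| < delta then both bounds hold and |t^2 − 9| ≤ 7|t − 3| < 7·(eps/7) = eps.

delta = min(1, eps/7)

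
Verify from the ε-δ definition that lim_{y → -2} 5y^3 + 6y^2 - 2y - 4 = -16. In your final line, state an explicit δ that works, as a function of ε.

δ = min(1, ε/63)

Fix ε > 0. We want δ > 0 such that 0 < |y + 2| < δ implies |(5y^3 + 6y^2 - 2y - 4) + 16| < ε.
(5y^3 + 6y^2 - 2y - 4) + 16 = 5y^3 + 6y^2 - 2y + 12 = (y + 2)(5y^2 - 4y + 6).
So |(5y^3 + 6y^2 - 2y - 4) + 16| = |y + 2|·|5y^2 - 4y + 6|.
Assume first that |y + 2| < 1, so |y| < 3. Then |5y^2 - 4y + 6| ≤ 5·3^2 + 4·3 + 6 = 63.
Hence |(5y^3 + 6y^2 - 2y - 4) + 16| ≤ 63|y + 2| < ε provided |y + 2| < ε/63.
Take δ = min(1, ε/63). Then 0 < |y + 2| < δ gives both |y + 2| < 1 and |y + 2| < ε/63, so |(5y^3 + 6y^2 - 2y - 4) + 16| < ε.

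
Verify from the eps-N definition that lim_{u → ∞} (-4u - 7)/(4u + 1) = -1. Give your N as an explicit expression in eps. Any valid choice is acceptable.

N = (3/2)/eps

Let eps > 0 be given. We seek N > 0 such that u > N implies |(-4u - 7)/(4u + 1) + 1| < eps.
(-4u - 7)/(4u + 1) + 1 = (4(-4u - 7) − (-4)(4u + 1)) / (4(4u + 1)) = -24/(4(4u + 1)).
For u > 0 we have 4u + 1 > 4u, so |(-4u - 7)/(4u + 1) + 1| = 24/(4(4u + 1)) < 24/(4·4u) = (3/2)/u.
Thus |(-4u - 7)/(4u + 1) + 1| < eps whenever u > (3/2)/eps.
Take N = (3/2)/eps. If u > N then |(-4u - 7)/(4u + 1) + 1| < (3/2)/u < eps.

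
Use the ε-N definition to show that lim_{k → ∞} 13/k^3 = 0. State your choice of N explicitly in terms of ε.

Suppose ε > 0. For k ≥ 1, |13/k^3 − 0| = 13/k^3.
13/k^3 < ε ⇔ k^3 > 13/ε ⇔ k > (13/ε)^{1/3}.
Take N = (13/ε)^{1/3}. Then k > N implies 13/k^3 < ε.

N = (13/ε)^{1/3}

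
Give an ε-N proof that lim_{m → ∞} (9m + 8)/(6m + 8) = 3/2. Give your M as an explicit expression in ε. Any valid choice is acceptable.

Let ε > 0 be given. For m ≥ 1, |(9m + 8)/(6m + 8) − (3/2)| = |-24|/(6(6m + 8)) = 24/(6(6m + 8)).
Since 6m + 8 ≥ 6m for m ≥ 1, this is ≤ 24/(6·6m) = (2/3)/m.
So |(9m + 8)/(6m + 8) − (3/2)| < ε whenever m > (2/3)/ε.
Take M = (2/3)/ε. If m > M then |(9m + 8)/(6m + 8) − (3/2)| ≤ (2/3)/m < ε.

M = (2/3)/ε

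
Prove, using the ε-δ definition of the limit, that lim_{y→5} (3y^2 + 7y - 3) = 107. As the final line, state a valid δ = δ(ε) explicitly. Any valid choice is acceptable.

Suppose ε > 0. We want δ > 0 such that 0 < |y − 5| < δ implies |(3y^2 + 7y - 3) − 107| < ε.
(3y^2 + 7y - 3) − 107 = 3y^2 + 7y - 110 = (y − 5)(3y + 22).
So |(3y^2 + 7y - 3) − 107| = |y − 5|·|3y + 22|.
Assume first that |y − 5| < 1, so |y| < 6. Then |3y + 22| ≤ 3·6 + 22 = 40.
Hence |(3y^2 + 7y - 3) − 107| ≤ 40|y − 5| < ε provided |y − 5| < ε/40.
Take δ = min(1, ε/40). Then 0 < |y − 5| < δ gives both |y − 5| < 1 and |y − 5| < ε/40, so |(3y^2 + 7y - 3) − 107| < ε.

δ = min(1, ε/40)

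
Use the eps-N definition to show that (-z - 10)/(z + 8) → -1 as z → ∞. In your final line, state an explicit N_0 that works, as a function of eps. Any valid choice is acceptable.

Let eps > 0. We seek N_0 > 0 such that z > N_0 implies |(-z - 10)/(z + 8) + 1| < eps.
(-z - 10)/(z + 8) + 1 = ((-z - 10) − (-1)(z + 8)) / ((z + 8)) = -2/((z + 8)).
For z > 0 we have z + 8 > z, so |(-z - 10)/(z + 8) + 1| = 2/((z + 8)) < 2/(z) = 2/z.
Thus |(-z - 10)/(z + 8) + 1| < eps whenever z > 2/eps.
Take N_0 = 2/eps. If z > N_0 then |(-z - 10)/(z + 8) + 1| < 2/z < eps.

N_0 = 2/eps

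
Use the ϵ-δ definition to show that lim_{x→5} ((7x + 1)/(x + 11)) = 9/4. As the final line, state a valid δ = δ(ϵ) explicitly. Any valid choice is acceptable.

Let ϵ > 0 be given. We want δ > 0 with 0 < |x − 5| < δ ⇒ |(7x + 1)/(x + 11) − (9/4)| < ϵ.
Combining over a common denominator, (7x + 1)/(x + 11) − (9/4) = [(7x + 1)·16 − 36·(x + 11)] / [16·(x + 11)] = 76(x − 5) / (16(x + 11)).
So |(7x + 1)/(x + 11) − (9/4)| = 76|x − 5| / (16·|x + 11|).
Restrict δ ≤ 8. Then |x − 5| < 8 gives |x + 11| = |(x − 5) + 16| ≥ 16 − 8 = 8.
Hence |(7x + 1)/(x + 11) − (9/4)| < 76|x − 5|/(16·8) = (19/32)|x − 5|, which is < ϵ once |x − 5| < (32/19)ϵ.
Take δ = min(8, (32/19)ϵ). Then 0 < |x − 5| < δ forces both bounds, so |(7x + 1)/(x + 11) − (9/4)| < ϵ.

δ = min(8, (32/19)ϵ)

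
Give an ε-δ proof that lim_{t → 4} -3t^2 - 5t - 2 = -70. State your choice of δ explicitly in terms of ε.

Let ε > 0. We want δ > 0 such that 0 < |t − 4| < δ implies |(-3t^2 - 5t - 2) + 70| < ε.
(-3t^2 - 5t - 2) + 70 = -3t^2 - 5t + 68 = (t − 4)(-3t - 17).
So |(-3t^2 - 5t - 2) + 70| = |t − 4|·|-3t - 17|.
Assume first that |t − 4| < 2, so |t| < 6. Then |-3t - 17| ≤ 3·6 + 17 = 35.
Hence |(-3t^2 - 5t - 2) + 70| ≤ 35|t − 4| < ε provided |t − 4| < ε/35.
Take δ = min(2, ε/35). Then 0 < |t − 4| < δ gives both |t − 4| < 2 and |t − 4| < ε/35, so |(-3t^2 - 5t - 2) + 70| < ε.

δ = min(2, ε/35)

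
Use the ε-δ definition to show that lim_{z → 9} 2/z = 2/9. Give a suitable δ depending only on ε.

δ = min(9/2, (81/4)ε)

Let ε > 0 be given. We seek δ > 0 such that 0 < |z − 9| < δ implies |2/z − (2/9)| < ε.
|2/z − (2/9)| = 2·|9 − z|/(9·|z|) = 2|z − 9|/(9|z|).
Require δ ≤ 9/2 so that |z| > 9 − 9/2 = 9/2, hence 9|z| > 81/2.
Then |2/z − (2/9)| < 2|z − 9|/(81/2), which is < ε when |z − 9| < (81/4)ε.
Take δ = min(9/2, (81/4)ε). Then 0 < |z − 9| < δ gives both |z − 9| < 9/2 and |z − 9| < (81/4)ε, so |2/z − (2/9)| < ε.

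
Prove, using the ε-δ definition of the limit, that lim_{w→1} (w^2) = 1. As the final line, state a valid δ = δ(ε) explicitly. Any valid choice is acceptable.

Fix ε > 0. We seek δ > 0 with 0 < |w − 1| < δ ⇒ |w^2 − 1| < ε.
Factor: w^2 − 1 = (w − 1)(w + 1), so |w^2 − 1| = |w − 1|·|w + 1|.
Impose δ ≤ 1 so that |w| < 2; then |w + 1| ≤ 3.
Hence |w^2 − 1| ≤ 3|w − 1|, which is < ε once |w − 1| < ε/3.
Take δ = min(1, ε/3). If 0 < |w − 1| < δ then both bounds hold and |w^2 − 1| ≤ 3|w − 1| < 3·(ε/3) = ε.

δ = min(1, ε/3)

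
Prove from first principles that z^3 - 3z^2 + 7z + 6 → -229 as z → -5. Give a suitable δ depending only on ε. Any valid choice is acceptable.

Suppose ε > 0. We want δ > 0 such that 0 < |z + 5| < δ implies |(z^3 - 3z^2 + 7z + 6) + 229| < ε.
(z^3 - 3z^2 + 7z + 6) + 229 = z^3 - 3z^2 + 7z + 235 = (z + 5)(z^2 - 8z + 47).
So |(z^3 - 3z^2 + 7z + 6) + 229| = |z + 5|·|z^2 - 8z + 47|.
Assume first that |z + 5| < 2, so |z| < 7. Then |z^2 - 8z + 47| ≤ 7^2 + 8·7 + 47 = 152.
Hence |(z^3 - 3z^2 + 7z + 6) + 229| ≤ 152|z + 5| < ε provided |z + 5| < ε/152.
Choosing δ = min(2, ε/152) ensures both conditions, hence |(z^3 - 3z^2 + 7z + 6) + 229| < ε.

δ = min(2, ε/152)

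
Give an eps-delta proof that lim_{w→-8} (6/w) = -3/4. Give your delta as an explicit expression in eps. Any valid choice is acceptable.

delta = min(4, (16/3)eps)

Fix eps > 0. We seek delta > 0 such that 0 < |w + 8| < delta implies |6/w + 3/4| < eps.
|6/w + 3/4| = 6·|-8 − w|/(8·|w|) = 6|w + 8|/(8|w|).
Require delta ≤ 4 so that |w| > 8 − 4 = 4, hence 8|w| > 32.
Then |6/w + 3/4| < 6|w + 8|/32, which is < eps when |w + 8| < (16/3)eps.
Take delta = min(4, (16/3)eps). Then 0 < |w + 8| < delta gives both |w + 8| < 4 and |w + 8| < (16/3)eps, so |6/w + 3/4| < eps.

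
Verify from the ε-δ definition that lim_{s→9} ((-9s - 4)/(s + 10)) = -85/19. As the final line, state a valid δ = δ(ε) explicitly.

Let ε > 0. We want δ > 0 with 0 < |s − 9| < δ ⇒ |(-9s - 4)/(s + 10) + 85/19| < ε.
Combining over a common denominator, (-9s - 4)/(s + 10) + 85/19 = [(-9s - 4)·19 − (-85)·(s + 10)] / [19·(s + 10)] = -86(s − 9) / (19(s + 10)).
So |(-9s - 4)/(s + 10) + 85/19| = 86|s − 9| / (19·|s + 10|).
Restrict δ ≤ 19/2. Then |s − 9| < 19/2 gives |s + 10| = |(s − 9) + 19| ≥ 19 − 19/2 = 19/2.
Hence |(-9s - 4)/(s + 10) + 85/19| < 86|s − 9|/(19·(19/2)) = (172/361)|s − 9|, which is < ε once |s − 9| < (361/172)ε.
Take δ = min(19/2, (361/172)ε). Then 0 < |s − 9| < δ forces both bounds, so |(-9s - 4)/(s + 10) + 85/19| < ε.

δ = min(19/2, (361/172)ε)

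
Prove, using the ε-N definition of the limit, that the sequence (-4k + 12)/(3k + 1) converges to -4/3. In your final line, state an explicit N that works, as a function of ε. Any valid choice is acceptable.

Let ε > 0. For k ≥ 1, |(-4k + 12)/(3k + 1) + 4/3| = |40|/(3(3k + 1)) = 40/(3(3k + 1)).
Since 3k + 1 ≥ 3k for k ≥ 1, this is ≤ 40/(3·3k) = (40/9)/k.
So |(-4k + 12)/(3k + 1) + 4/3| < ε whenever k > (40/9)/ε.
Take N = (40/9)/ε. If k > N then |(-4k + 12)/(3k + 1) + 4/3| ≤ (40/9)/k < ε.

N = (40/9)/ε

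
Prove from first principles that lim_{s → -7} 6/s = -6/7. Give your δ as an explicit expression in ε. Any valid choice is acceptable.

Fix ε > 0. We seek δ > 0 such that 0 < |s + 7| < δ implies |6/s + 6/7| < ε.
|6/s + 6/7| = 6·|-7 − s|/(7·|s|) = 6|s + 7|/(7|s|).
Require δ ≤ 7/2 so that |s| > 7 − 7/2 = 7/2, hence 7|s| > 49/2.
Then |6/s + 6/7| < 6|s + 7|/(49/2), which is < ε when |s + 7| < (49/12)ε.
Take δ = min(7/2, (49/12)ε). Then 0 < |s + 7| < δ gives both |s + 7| < 7/2 and |s + 7| < (49/12)ε, so |6/s + 6/7| < ε.

δ = min(7/2, (49/12)ε)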